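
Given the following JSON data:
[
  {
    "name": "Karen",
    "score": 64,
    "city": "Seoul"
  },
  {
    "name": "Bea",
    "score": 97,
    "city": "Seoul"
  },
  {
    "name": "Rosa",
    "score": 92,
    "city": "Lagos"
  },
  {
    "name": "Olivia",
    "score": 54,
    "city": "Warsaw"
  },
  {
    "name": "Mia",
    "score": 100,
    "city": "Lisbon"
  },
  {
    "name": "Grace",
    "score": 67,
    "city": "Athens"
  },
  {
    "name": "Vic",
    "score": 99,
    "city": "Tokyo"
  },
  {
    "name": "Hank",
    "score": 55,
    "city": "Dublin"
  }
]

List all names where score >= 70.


Filtering records where score >= 70:
  Karen (score=64) -> no
  Bea (score=97) -> YES
  Rosa (score=92) -> YES
  Olivia (score=54) -> no
  Mia (score=100) -> YES
  Grace (score=67) -> no
  Vic (score=99) -> YES
  Hank (score=55) -> no


ANSWER: Bea, Rosa, Mia, Vic


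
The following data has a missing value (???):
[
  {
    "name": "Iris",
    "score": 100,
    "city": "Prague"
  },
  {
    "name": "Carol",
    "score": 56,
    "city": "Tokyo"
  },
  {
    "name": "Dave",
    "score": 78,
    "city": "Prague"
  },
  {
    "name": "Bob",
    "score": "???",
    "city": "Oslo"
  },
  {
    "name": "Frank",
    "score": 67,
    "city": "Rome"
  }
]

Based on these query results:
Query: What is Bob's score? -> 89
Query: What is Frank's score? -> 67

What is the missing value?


The missing value is Bob's score
From query: Bob's score = 89

ANSWER: 89


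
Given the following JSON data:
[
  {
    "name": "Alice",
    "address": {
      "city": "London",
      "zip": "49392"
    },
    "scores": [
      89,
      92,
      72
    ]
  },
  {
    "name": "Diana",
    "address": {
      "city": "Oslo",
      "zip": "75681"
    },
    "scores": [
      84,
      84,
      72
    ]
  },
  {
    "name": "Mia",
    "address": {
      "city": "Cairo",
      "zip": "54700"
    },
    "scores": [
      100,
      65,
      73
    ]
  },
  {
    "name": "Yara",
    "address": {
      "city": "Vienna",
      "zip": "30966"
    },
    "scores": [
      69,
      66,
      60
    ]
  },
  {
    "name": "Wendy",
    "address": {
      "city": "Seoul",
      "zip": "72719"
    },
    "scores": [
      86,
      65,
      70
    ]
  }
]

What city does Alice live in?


Path: records[0].address.city
Value: London

ANSWER: London


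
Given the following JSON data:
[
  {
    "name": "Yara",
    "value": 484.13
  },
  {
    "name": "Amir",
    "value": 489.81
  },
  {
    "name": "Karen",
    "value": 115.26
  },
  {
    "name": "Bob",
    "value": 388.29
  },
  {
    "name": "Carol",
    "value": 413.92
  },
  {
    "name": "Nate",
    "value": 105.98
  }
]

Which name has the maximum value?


Comparing values:
  Yara: 484.13
  Amir: 489.81
  Karen: 115.26
  Bob: 388.29
  Carol: 413.92
  Nate: 105.98
Maximum: Amir (489.81)

ANSWER: Amir


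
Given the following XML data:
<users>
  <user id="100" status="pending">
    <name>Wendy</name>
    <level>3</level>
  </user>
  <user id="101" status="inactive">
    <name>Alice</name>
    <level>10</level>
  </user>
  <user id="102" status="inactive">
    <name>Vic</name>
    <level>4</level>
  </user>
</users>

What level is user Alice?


Finding user: Alice
<level>10</level>

ANSWER: 10


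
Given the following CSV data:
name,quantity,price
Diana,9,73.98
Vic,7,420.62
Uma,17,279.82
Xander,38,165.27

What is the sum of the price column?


Values in 'price' column:
  Row 1: 73.98
  Row 2: 420.62
  Row 3: 279.82
  Row 4: 165.27
Sum = 73.98 + 420.62 + 279.82 + 165.27 = 939.69

ANSWER: 939.69


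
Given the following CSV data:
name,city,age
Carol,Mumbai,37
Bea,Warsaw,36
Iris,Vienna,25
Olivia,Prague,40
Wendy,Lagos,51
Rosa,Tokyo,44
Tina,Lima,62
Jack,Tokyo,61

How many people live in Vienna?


Scanning city column for 'Vienna':
  Row 3: Iris -> MATCH
Total matches: 1

ANSWER: 1


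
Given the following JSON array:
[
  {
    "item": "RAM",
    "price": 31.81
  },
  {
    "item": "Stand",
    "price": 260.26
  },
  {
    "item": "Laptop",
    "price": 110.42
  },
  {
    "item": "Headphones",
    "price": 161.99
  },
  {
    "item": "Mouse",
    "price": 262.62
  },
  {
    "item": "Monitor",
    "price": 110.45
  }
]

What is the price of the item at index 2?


Array index 2 -> Laptop
price = 110.42

ANSWER: 110.42


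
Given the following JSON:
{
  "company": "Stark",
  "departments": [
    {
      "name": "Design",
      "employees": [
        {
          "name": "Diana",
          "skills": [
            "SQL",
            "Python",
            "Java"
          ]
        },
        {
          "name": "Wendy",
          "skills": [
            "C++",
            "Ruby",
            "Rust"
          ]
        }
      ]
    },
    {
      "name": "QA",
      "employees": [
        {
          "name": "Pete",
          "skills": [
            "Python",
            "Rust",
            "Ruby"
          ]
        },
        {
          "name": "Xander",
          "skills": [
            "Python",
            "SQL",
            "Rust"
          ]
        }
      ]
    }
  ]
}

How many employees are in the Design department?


Path: departments[0].employees
Count: 2

ANSWER: 2


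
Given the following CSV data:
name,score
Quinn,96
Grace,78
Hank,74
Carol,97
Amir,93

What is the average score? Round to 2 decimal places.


Scores: 96, 78, 74, 97, 93
Sum = 438
Count = 5
Average = 438 / 5 = 87.60

ANSWER: 87.60


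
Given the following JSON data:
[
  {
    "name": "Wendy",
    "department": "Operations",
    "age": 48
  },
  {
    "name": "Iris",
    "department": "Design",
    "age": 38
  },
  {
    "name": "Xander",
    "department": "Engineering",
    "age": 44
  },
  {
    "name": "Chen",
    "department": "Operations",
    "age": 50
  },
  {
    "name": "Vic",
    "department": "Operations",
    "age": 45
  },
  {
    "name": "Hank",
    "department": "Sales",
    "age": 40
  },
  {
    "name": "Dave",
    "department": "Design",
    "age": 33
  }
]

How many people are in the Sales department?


Scanning records for department = Sales
  Record 5: Hank
Count: 1

ANSWER: 1


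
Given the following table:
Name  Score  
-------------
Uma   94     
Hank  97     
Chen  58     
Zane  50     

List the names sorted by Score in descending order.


Sorting by Score (descending):
  Hank: 97
  Uma: 94
  Chen: 58
  Zane: 50


ANSWER: Hank, Uma, Chen, Zane


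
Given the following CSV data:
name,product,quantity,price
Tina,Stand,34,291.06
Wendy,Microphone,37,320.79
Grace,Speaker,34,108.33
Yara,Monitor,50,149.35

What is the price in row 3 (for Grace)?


Row 3: Grace
Column 'price' = 108.33

ANSWER: 108.33


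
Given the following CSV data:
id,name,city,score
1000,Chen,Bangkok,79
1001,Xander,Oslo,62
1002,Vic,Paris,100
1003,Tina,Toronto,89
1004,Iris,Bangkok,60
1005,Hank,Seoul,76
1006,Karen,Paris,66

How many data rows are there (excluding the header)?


Counting rows (excluding header):
Header: id,name,city,score
Data rows: 7

ANSWER: 7


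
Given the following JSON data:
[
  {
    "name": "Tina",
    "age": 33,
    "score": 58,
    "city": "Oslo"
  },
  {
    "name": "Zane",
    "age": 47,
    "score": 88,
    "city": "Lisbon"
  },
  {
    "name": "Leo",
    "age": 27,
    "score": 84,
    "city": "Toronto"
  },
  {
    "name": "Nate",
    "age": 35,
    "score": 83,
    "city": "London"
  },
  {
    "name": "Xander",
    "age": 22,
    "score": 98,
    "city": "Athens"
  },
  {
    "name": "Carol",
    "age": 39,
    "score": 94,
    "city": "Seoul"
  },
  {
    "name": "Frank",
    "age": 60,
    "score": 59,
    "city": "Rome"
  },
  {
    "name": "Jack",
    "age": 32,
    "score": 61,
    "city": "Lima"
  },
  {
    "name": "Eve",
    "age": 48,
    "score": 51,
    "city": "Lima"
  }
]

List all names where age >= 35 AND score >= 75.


Checking both conditions:
  Tina (age=33, score=58) -> no
  Zane (age=47, score=88) -> YES
  Leo (age=27, score=84) -> no
  Nate (age=35, score=83) -> YES
  Xander (age=22, score=98) -> no
  Carol (age=39, score=94) -> YES
  Frank (age=60, score=59) -> no
  Jack (age=32, score=61) -> no
  Eve (age=48, score=51) -> no


ANSWER: Zane, Nate, Carol


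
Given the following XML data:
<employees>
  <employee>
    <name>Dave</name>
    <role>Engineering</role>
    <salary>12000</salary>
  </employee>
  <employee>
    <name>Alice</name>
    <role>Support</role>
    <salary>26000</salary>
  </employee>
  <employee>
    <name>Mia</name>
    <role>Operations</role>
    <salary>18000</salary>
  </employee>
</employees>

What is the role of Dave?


Searching for <employee> with <name>Dave</name>
Found at position 1
<role>Engineering</role>

ANSWER: Engineering


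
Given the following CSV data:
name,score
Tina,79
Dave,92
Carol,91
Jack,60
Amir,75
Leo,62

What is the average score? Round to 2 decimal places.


Scores: 79, 92, 91, 60, 75, 62
Sum = 459
Count = 6
Average = 459 / 6 = 76.50

ANSWER: 76.50


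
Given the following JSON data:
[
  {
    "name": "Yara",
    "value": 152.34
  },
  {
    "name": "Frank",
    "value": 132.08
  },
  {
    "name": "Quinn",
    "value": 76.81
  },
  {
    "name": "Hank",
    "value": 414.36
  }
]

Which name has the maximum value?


Comparing values:
  Yara: 152.34
  Frank: 132.08
  Quinn: 76.81
  Hank: 414.36
Maximum: Hank (414.36)

ANSWER: Hank


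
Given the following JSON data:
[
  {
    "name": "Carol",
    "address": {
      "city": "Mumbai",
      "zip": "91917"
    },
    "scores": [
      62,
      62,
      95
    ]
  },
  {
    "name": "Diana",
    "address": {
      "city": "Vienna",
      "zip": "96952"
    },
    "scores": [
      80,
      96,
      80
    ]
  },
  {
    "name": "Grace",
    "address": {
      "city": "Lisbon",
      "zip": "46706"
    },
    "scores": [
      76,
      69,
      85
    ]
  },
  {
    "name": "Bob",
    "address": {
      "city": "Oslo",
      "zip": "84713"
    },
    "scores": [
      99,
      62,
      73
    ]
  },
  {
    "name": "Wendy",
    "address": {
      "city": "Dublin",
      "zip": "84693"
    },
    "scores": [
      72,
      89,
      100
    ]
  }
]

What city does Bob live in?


Path: records[3].address.city
Value: Oslo

ANSWER: Oslo


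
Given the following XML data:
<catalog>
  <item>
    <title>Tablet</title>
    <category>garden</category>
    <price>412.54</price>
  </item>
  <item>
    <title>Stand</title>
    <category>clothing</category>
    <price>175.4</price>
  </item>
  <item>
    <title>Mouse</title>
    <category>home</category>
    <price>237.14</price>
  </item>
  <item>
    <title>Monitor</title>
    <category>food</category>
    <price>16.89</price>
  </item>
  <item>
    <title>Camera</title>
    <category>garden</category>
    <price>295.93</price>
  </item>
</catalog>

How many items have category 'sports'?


Scanning <item> elements for <category>sports</category>:
Count: 0

ANSWER: 0


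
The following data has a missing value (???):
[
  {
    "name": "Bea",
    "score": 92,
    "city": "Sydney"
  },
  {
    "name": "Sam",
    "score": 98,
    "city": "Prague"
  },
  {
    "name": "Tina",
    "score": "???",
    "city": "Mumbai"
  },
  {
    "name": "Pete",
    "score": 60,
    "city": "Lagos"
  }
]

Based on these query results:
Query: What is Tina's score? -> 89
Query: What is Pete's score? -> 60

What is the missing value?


The missing value is Tina's score
From query: Tina's score = 89

ANSWER: 89


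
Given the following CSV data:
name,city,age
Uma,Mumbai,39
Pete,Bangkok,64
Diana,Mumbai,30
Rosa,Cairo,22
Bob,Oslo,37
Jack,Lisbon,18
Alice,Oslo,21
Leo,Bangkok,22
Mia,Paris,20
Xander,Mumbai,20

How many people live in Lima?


Scanning city column for 'Lima':
Total matches: 0

ANSWER: 0


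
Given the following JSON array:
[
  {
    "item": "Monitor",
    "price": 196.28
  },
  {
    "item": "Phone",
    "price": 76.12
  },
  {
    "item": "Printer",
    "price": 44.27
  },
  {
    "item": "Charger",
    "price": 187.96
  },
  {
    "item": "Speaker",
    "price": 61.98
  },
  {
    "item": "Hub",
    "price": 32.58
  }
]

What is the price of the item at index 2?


Array index 2 -> Printer
price = 44.27

ANSWER: 44.27


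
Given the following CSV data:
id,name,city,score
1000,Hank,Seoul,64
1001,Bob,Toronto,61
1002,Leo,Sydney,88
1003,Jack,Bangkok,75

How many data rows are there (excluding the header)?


Counting rows (excluding header):
Header: id,name,city,score
Data rows: 4

ANSWER: 4


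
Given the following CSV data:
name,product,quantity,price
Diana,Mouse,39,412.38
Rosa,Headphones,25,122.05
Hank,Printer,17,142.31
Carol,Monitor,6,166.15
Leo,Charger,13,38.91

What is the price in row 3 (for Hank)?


Row 3: Hank
Column 'price' = 142.31

ANSWER: 142.31


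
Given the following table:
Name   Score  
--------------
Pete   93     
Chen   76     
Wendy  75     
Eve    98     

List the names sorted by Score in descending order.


Sorting by Score (descending):
  Eve: 98
  Pete: 93
  Chen: 76
  Wendy: 75


ANSWER: Eve, Pete, Chen, Wendy


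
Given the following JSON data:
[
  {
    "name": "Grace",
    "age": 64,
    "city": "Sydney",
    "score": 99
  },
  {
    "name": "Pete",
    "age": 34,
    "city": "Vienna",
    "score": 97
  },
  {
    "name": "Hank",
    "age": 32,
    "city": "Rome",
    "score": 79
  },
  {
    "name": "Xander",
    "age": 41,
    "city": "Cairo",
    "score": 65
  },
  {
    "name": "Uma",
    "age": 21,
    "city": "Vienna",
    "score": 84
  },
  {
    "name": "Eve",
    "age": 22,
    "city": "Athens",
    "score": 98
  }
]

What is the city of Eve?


Looking up record where name = Eve
Record index: 5
Field 'city' = Athens

ANSWER: Athens


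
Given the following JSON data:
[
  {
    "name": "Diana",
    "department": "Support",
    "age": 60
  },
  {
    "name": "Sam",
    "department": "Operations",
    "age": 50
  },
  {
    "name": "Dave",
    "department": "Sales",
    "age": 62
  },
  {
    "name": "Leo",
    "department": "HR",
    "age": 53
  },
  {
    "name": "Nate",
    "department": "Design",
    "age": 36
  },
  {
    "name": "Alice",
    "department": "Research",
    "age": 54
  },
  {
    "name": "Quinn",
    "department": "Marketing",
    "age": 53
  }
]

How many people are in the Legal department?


Scanning records for department = Legal
  No matches found
Count: 0

ANSWER: 0


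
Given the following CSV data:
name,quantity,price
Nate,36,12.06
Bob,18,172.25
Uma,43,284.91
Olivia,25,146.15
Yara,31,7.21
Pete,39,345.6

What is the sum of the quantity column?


Values in 'quantity' column:
  Row 1: 36
  Row 2: 18
  Row 3: 43
  Row 4: 25
  Row 5: 31
  Row 6: 39
Sum = 36 + 18 + 43 + 25 + 31 + 39 = 192

ANSWER: 192


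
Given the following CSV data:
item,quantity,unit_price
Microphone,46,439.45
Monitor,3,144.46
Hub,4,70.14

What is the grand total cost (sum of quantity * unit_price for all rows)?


Computing row totals:
  Microphone: 46 * 439.45 = 20214.7
  Monitor: 3 * 144.46 = 433.38
  Hub: 4 * 70.14 = 280.56
Grand total = 20214.7 + 433.38 + 280.56 = 20928.64

ANSWER: 20928.64


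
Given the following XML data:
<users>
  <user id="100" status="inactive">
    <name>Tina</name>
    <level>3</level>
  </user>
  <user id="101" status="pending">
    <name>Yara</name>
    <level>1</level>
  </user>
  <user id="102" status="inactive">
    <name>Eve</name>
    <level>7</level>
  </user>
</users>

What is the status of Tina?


Finding user with name = Tina
user id="100" status="inactive"

ANSWER: inactive


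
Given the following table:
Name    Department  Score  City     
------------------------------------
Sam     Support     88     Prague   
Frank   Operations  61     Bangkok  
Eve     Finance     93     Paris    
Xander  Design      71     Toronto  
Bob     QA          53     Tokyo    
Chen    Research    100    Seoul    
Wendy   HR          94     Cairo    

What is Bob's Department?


Row 5: Bob
Department = QA

ANSWER: QA


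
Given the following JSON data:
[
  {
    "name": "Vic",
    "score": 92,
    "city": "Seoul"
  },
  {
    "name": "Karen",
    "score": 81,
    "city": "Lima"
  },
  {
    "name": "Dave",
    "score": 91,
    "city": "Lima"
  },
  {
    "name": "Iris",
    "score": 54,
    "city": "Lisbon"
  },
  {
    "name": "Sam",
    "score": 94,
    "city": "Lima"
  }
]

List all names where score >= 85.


Filtering records where score >= 85:
  Vic (score=92) -> YES
  Karen (score=81) -> no
  Dave (score=91) -> YES
  Iris (score=54) -> no
  Sam (score=94) -> YES


ANSWER: Vic, Dave, Sam


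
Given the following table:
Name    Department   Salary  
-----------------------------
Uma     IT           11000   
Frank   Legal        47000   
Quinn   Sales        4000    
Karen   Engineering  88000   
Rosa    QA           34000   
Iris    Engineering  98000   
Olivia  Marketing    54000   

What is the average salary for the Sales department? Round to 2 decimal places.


Sales department members:
  Quinn: 4000
Sum = 4000
Count = 1
Average = 4000 / 1 = 4000.00

ANSWER: 4000.00


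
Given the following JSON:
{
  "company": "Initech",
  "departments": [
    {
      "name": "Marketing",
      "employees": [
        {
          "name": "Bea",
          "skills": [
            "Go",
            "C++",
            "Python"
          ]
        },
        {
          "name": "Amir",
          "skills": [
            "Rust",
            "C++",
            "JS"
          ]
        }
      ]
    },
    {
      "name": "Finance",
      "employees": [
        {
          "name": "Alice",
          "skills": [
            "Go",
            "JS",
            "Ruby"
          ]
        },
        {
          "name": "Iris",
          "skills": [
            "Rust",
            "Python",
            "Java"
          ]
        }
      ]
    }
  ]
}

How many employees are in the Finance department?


Path: departments[1].employees
Count: 2

ANSWER: 2


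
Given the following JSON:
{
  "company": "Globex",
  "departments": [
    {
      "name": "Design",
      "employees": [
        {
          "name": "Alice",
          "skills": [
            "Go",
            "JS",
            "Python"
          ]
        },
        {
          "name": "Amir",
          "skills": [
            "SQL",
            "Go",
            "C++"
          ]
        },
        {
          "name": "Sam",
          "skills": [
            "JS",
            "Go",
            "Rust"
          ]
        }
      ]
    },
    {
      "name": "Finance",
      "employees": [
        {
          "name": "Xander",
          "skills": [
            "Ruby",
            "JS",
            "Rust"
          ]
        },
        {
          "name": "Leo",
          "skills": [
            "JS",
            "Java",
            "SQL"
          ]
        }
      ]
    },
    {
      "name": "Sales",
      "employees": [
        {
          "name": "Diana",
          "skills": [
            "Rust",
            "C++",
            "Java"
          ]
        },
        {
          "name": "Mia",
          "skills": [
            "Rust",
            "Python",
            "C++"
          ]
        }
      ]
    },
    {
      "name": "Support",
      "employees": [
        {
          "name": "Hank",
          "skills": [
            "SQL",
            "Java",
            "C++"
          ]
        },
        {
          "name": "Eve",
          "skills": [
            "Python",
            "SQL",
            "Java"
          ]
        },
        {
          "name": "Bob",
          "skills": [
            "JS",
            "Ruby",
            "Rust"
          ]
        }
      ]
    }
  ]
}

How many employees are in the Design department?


Path: departments[0].employees
Count: 3

ANSWER: 3


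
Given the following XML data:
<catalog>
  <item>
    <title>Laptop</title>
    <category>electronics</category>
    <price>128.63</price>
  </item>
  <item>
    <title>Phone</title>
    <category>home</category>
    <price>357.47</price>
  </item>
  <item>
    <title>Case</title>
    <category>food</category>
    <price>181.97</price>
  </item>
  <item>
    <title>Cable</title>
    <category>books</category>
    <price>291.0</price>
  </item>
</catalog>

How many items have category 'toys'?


Scanning <item> elements for <category>toys</category>:
Count: 0

ANSWER: 0


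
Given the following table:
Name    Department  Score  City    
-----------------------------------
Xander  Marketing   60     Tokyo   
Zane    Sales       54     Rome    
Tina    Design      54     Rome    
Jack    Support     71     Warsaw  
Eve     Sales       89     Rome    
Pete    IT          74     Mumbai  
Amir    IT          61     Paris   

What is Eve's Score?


Row 5: Eve
Score = 89

ANSWER: 89


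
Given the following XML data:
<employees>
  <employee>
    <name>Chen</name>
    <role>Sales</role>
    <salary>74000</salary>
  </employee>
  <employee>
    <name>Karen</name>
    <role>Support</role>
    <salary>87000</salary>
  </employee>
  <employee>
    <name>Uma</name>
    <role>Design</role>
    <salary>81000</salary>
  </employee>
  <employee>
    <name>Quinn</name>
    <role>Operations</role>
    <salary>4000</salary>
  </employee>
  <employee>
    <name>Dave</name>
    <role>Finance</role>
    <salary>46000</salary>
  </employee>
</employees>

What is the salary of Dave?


Searching for <employee> with <name>Dave</name>
Found at position 5
<salary>46000</salary>

ANSWER: 46000


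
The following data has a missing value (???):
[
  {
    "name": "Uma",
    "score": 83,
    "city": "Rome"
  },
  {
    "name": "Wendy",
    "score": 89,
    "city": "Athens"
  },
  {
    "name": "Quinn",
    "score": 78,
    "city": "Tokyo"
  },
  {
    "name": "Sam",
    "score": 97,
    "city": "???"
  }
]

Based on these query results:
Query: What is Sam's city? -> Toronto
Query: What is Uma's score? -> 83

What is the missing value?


The missing value is Sam's city
From query: Sam's city = Toronto

ANSWER: Toronto


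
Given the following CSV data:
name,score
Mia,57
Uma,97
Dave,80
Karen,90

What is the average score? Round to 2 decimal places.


Scores: 57, 97, 80, 90
Sum = 324
Count = 4
Average = 324 / 4 = 81.00

ANSWER: 81.00


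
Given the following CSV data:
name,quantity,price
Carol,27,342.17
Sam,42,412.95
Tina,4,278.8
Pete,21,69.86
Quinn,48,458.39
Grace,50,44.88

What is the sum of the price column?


Values in 'price' column:
  Row 1: 342.17
  Row 2: 412.95
  Row 3: 278.8
  Row 4: 69.86
  Row 5: 458.39
  Row 6: 44.88
Sum = 342.17 + 412.95 + 278.8 + 69.86 + 458.39 + 44.88 = 1607.05

ANSWER: 1607.05


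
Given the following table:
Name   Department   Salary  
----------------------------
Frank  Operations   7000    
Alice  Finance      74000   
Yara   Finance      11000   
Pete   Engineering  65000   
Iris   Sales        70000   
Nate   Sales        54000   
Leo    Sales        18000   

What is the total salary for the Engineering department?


Engineering department members:
  Pete: 65000
Total = 65000 = 65000

ANSWER: 65000


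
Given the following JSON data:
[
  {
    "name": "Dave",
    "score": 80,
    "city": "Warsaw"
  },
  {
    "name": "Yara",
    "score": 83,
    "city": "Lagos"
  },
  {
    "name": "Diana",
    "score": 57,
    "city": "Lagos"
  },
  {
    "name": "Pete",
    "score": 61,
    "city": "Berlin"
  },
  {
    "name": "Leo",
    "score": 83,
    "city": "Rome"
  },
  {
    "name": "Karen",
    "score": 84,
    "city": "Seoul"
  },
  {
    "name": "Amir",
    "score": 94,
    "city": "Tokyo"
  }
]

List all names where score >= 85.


Filtering records where score >= 85:
  Dave (score=80) -> no
  Yara (score=83) -> no
  Diana (score=57) -> no
  Pete (score=61) -> no
  Leo (score=83) -> no
  Karen (score=84) -> no
  Amir (score=94) -> YES


ANSWER: Amir


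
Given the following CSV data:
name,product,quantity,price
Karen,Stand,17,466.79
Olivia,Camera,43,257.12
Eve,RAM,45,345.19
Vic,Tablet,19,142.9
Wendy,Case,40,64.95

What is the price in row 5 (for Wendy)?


Row 5: Wendy
Column 'price' = 64.95

ANSWER: 64.95


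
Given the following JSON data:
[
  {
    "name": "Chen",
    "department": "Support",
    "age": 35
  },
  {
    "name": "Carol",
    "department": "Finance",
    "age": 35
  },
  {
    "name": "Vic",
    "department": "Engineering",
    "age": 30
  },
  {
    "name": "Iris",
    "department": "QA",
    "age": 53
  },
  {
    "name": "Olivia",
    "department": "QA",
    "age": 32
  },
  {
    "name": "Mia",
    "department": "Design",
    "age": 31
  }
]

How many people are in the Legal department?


Scanning records for department = Legal
  No matches found
Count: 0

ANSWER: 0


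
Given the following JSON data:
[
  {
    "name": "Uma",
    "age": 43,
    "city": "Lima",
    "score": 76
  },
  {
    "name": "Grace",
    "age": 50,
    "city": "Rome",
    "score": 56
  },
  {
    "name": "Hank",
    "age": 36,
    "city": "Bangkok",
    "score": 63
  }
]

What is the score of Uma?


Looking up record where name = Uma
Record index: 0
Field 'score' = 76

ANSWER: 76


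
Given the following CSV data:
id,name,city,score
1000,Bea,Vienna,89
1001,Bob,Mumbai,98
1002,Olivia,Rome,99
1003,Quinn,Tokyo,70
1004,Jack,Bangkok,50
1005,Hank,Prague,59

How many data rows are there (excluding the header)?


Counting rows (excluding header):
Header: id,name,city,score
Data rows: 6

ANSWER: 6


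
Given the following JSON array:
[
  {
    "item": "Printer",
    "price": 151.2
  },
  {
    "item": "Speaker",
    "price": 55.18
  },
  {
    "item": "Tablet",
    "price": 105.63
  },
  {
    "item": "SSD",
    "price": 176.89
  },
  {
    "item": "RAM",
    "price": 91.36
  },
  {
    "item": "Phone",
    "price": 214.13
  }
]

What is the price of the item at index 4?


Array index 4 -> RAM
price = 91.36

ANSWER: 91.36


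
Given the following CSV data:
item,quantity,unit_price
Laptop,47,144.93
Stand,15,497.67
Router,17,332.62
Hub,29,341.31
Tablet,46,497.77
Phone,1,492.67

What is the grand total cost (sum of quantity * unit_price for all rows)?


Computing row totals:
  Laptop: 47 * 144.93 = 6811.71
  Stand: 15 * 497.67 = 7465.05
  Router: 17 * 332.62 = 5654.54
  Hub: 29 * 341.31 = 9897.99
  Tablet: 46 * 497.77 = 22897.42
  Phone: 1 * 492.67 = 492.67
Grand total = 6811.71 + 7465.05 + 5654.54 + 9897.99 + 22897.42 + 492.67 = 53219.38

ANSWER: 53219.38


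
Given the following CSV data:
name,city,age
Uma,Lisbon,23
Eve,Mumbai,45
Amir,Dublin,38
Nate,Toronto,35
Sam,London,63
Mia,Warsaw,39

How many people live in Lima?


Scanning city column for 'Lima':
Total matches: 0

ANSWER: 0


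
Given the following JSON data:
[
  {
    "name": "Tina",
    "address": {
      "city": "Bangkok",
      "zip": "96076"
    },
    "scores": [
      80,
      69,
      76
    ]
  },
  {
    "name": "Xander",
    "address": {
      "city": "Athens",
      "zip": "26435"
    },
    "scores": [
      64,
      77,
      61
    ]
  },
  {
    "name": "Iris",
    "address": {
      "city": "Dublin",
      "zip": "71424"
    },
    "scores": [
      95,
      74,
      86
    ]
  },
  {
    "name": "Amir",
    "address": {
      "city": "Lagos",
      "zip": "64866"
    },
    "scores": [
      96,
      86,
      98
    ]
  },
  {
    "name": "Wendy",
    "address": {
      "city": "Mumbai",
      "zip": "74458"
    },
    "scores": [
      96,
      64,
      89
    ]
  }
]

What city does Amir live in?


Path: records[3].address.city
Value: Lagos

ANSWER: Lagos


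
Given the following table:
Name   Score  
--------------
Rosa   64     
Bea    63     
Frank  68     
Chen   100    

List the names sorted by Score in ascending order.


Sorting by Score (ascending):
  Bea: 63
  Rosa: 64
  Frank: 68
  Chen: 100


ANSWER: Bea, Rosa, Frank, Chen


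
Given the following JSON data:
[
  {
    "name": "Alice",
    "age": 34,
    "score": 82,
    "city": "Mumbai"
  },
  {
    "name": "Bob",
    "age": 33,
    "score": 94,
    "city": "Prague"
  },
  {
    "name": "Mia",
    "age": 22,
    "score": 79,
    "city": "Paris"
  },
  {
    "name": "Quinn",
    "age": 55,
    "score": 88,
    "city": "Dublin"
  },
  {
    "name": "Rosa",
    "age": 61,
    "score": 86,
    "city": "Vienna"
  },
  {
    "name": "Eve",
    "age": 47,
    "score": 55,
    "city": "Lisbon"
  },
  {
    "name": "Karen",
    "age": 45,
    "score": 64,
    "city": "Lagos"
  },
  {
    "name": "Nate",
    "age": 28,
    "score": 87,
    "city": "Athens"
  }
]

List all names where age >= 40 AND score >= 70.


Checking both conditions:
  Alice (age=34, score=82) -> no
  Bob (age=33, score=94) -> no
  Mia (age=22, score=79) -> no
  Quinn (age=55, score=88) -> YES
  Rosa (age=61, score=86) -> YES
  Eve (age=47, score=55) -> no
  Karen (age=45, score=64) -> no
  Nate (age=28, score=87) -> no


ANSWER: Quinn, Rosa


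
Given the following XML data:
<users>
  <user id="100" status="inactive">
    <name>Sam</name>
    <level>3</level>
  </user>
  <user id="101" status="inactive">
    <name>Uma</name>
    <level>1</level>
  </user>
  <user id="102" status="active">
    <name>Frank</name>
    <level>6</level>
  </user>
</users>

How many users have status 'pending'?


Counting users with status='pending':
Count: 0

ANSWER: 0


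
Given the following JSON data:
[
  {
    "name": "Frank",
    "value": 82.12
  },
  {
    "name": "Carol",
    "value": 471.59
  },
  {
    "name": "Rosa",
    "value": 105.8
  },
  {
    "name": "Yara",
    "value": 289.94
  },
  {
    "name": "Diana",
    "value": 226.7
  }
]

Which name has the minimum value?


Comparing values:
  Frank: 82.12
  Carol: 471.59
  Rosa: 105.8
  Yara: 289.94
  Diana: 226.7
Minimum: Frank (82.12)

ANSWER: Frank


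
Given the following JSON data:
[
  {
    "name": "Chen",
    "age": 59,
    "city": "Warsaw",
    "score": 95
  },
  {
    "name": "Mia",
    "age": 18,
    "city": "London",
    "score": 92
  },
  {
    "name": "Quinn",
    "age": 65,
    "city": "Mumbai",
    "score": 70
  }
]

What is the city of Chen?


Looking up record where name = Chen
Record index: 0
Field 'city' = Warsaw

ANSWER: Warsaw


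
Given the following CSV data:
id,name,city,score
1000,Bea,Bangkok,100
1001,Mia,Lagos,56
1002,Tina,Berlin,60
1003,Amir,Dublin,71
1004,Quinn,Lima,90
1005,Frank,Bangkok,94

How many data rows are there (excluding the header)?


Counting rows (excluding header):
Header: id,name,city,score
Data rows: 6

ANSWER: 6


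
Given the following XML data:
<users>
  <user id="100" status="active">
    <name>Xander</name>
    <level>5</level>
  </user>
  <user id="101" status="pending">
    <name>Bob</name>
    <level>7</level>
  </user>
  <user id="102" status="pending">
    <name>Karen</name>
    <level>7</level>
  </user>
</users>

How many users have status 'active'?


Counting users with status='active':
  Xander (id=100) -> MATCH
Count: 1

ANSWER: 1


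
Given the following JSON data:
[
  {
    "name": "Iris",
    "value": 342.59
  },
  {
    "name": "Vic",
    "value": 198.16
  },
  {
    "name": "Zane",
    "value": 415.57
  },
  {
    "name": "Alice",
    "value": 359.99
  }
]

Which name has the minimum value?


Comparing values:
  Iris: 342.59
  Vic: 198.16
  Zane: 415.57
  Alice: 359.99
Minimum: Vic (198.16)

ANSWER: Vic


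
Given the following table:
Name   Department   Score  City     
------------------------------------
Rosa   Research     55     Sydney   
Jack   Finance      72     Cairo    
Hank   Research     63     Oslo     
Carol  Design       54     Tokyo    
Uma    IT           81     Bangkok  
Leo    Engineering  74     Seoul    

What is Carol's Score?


Row 4: Carol
Score = 54

ANSWER: 54


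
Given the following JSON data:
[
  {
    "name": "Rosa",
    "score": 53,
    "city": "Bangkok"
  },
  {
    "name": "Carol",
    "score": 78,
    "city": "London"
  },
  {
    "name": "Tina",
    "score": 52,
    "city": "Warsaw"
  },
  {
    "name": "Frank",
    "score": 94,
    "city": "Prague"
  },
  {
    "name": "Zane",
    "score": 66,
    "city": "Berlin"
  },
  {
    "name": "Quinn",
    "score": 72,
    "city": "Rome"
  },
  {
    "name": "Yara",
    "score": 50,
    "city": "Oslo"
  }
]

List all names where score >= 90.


Filtering records where score >= 90:
  Rosa (score=53) -> no
  Carol (score=78) -> no
  Tina (score=52) -> no
  Frank (score=94) -> YES
  Zane (score=66) -> no
  Quinn (score=72) -> no
  Yara (score=50) -> no


ANSWER: Frank


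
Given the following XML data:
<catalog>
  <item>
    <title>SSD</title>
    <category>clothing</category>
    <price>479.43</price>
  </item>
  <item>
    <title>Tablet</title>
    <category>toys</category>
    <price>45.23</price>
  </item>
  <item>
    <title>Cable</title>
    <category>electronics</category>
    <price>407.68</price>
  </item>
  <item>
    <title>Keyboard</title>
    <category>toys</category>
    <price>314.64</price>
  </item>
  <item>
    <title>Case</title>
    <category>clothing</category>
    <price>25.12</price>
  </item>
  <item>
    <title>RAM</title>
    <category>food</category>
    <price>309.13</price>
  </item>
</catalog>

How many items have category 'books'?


Scanning <item> elements for <category>books</category>:
Count: 0

ANSWER: 0


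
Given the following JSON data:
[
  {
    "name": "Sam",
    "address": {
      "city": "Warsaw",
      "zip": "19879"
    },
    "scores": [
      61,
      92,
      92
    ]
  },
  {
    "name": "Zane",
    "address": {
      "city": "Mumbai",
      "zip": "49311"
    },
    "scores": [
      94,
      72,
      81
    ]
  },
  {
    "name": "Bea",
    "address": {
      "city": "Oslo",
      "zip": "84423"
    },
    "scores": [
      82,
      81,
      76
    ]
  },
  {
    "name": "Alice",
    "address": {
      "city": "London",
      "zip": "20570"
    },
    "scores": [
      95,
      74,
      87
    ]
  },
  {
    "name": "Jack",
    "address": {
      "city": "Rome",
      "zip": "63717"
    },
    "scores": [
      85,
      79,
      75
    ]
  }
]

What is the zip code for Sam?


Path: records[0].address.zip
Value: 19879

ANSWER: 19879


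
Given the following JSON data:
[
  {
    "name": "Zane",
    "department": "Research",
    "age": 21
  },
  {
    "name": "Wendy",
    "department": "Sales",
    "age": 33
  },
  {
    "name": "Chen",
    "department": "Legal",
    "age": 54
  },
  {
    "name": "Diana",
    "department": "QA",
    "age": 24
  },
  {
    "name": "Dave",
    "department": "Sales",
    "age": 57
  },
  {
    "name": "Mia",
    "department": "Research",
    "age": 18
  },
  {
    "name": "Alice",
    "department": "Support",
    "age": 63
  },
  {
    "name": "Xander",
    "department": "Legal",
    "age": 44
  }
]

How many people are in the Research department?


Scanning records for department = Research
  Record 0: Zane
  Record 5: Mia
Count: 2

ANSWER: 2


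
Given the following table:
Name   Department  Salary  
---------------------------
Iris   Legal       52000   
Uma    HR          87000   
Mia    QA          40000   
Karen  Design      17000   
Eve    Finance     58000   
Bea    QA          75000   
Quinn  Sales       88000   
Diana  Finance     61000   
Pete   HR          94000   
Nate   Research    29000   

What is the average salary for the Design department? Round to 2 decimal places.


Design department members:
  Karen: 17000
Sum = 17000
Count = 1
Average = 17000 / 1 = 17000.00

ANSWER: 17000.00


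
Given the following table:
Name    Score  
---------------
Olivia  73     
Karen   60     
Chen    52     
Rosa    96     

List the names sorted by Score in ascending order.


Sorting by Score (ascending):
  Chen: 52
  Karen: 60
  Olivia: 73
  Rosa: 96


ANSWER: Chen, Karen, Olivia, Rosa


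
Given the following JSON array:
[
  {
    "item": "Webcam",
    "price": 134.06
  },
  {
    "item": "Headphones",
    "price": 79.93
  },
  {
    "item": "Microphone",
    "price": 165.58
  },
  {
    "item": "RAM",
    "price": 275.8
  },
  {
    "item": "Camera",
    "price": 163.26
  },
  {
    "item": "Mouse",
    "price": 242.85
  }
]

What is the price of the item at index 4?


Array index 4 -> Camera
price = 163.26

ANSWER: 163.26


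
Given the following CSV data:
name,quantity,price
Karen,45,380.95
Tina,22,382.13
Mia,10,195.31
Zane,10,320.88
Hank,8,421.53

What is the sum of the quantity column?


Values in 'quantity' column:
  Row 1: 45
  Row 2: 22
  Row 3: 10
  Row 4: 10
  Row 5: 8
Sum = 45 + 22 + 10 + 10 + 8 = 95

ANSWER: 95


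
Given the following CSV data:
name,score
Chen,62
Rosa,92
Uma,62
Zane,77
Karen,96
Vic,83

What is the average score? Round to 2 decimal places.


Scores: 62, 92, 62, 77, 96, 83
Sum = 472
Count = 6
Average = 472 / 6 = 78.67

ANSWER: 78.67


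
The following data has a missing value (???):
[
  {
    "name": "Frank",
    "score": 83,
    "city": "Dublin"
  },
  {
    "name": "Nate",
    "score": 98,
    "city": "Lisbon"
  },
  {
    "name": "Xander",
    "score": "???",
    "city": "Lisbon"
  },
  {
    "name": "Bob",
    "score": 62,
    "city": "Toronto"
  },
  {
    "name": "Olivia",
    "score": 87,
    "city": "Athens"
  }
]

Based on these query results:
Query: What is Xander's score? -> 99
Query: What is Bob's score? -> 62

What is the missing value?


The missing value is Xander's score
From query: Xander's score = 99

ANSWER: 99


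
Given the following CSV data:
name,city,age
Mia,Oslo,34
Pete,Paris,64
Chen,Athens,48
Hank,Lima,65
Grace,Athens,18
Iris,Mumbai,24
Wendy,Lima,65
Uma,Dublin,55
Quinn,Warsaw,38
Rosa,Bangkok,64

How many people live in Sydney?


Scanning city column for 'Sydney':
Total matches: 0

ANSWER: 0


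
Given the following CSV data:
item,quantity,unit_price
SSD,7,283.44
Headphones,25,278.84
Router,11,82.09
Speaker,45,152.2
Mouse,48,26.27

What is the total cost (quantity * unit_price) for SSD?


Row: SSD
quantity = 7
unit_price = 283.44
total = 7 * 283.44 = 1984.08

ANSWER: 1984.08


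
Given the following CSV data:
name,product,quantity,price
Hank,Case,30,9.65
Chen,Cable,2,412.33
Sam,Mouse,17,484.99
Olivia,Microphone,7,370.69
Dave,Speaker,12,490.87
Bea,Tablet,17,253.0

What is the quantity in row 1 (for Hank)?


Row 1: Hank
Column 'quantity' = 30

ANSWER: 30


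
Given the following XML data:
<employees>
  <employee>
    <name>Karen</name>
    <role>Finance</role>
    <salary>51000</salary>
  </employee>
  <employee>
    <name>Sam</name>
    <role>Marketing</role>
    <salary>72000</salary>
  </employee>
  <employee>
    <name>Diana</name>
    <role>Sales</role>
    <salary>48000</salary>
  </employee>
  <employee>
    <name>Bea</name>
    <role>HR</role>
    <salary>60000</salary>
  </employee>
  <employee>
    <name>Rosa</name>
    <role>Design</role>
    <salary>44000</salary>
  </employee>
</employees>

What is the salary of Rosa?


Searching for <employee> with <name>Rosa</name>
Found at position 5
<salary>44000</salary>

ANSWER: 44000


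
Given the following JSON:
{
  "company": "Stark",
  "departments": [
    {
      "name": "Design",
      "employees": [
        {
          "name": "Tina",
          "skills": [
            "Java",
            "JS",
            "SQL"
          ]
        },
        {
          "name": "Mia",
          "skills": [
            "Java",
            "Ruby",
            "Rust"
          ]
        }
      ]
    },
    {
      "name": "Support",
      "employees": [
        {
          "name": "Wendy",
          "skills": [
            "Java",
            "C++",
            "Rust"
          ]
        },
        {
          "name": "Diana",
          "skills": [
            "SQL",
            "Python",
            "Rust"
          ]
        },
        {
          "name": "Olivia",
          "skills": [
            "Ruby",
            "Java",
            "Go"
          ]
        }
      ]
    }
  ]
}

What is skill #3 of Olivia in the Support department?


Path: departments[1].employees[2].skills[2]
Value: Go

ANSWER: Go


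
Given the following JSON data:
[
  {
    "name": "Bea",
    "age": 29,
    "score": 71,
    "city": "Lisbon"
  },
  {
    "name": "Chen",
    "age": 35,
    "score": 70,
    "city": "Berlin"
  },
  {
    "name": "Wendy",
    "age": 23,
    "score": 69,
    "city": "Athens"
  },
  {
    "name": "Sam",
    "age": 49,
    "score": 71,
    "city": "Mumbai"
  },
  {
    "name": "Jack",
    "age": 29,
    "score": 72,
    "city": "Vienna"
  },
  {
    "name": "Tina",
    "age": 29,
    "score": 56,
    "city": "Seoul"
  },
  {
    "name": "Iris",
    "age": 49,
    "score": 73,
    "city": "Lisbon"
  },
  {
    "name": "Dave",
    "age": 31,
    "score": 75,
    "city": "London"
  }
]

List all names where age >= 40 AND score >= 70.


Checking both conditions:
  Bea (age=29, score=71) -> no
  Chen (age=35, score=70) -> no
  Wendy (age=23, score=69) -> no
  Sam (age=49, score=71) -> YES
  Jack (age=29, score=72) -> no
  Tina (age=29, score=56) -> no
  Iris (age=49, score=73) -> YES
  Dave (age=31, score=75) -> no


ANSWER: Sam, Iris
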